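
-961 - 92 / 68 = -16360 / 17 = -962.35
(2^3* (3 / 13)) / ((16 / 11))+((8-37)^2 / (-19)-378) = -207971 / 494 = -420.99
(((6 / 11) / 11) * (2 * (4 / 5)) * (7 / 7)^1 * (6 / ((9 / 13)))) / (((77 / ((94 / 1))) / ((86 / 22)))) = 3.28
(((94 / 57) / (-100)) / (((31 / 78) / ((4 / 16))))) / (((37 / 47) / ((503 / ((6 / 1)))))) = -14444651 / 13075800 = -1.10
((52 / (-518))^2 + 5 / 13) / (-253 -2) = -114731 / 74124505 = -0.00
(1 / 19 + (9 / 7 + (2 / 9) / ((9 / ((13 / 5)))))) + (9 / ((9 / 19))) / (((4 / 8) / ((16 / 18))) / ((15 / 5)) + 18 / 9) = 543404 / 53865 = 10.09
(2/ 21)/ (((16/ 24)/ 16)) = 16/ 7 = 2.29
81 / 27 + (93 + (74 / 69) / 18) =59653 / 621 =96.06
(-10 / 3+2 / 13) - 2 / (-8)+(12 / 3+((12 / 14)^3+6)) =412025 / 53508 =7.70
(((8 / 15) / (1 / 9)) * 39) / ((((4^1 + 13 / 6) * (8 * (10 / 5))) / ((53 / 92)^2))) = 985959 / 1565840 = 0.63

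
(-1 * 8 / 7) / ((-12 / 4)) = 8 / 21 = 0.38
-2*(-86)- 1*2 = 170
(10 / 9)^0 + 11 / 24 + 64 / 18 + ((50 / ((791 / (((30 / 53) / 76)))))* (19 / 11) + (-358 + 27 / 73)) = -854676402703 / 2423820168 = -352.62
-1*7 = -7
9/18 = 0.50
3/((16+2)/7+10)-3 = -243/88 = -2.76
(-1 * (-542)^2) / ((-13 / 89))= 26144996 / 13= 2011153.54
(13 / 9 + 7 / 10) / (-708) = -193 / 63720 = -0.00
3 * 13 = 39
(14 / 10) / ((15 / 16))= 112 / 75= 1.49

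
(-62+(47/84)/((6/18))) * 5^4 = -1055625/28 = -37700.89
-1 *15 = -15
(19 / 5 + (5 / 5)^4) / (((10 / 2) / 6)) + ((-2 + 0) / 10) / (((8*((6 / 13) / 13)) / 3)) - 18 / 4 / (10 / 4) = 1.85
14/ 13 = 1.08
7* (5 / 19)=35 / 19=1.84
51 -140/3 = 13/3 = 4.33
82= 82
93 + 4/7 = 655/7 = 93.57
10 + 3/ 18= 10.17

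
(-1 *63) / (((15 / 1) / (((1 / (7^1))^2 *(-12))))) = 36 / 35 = 1.03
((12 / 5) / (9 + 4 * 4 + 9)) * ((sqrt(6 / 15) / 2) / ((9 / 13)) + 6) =13 * sqrt(10) / 1275 + 36 / 85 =0.46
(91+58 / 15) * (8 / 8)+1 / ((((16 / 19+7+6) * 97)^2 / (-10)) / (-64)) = 926107690783 / 9762166815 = 94.87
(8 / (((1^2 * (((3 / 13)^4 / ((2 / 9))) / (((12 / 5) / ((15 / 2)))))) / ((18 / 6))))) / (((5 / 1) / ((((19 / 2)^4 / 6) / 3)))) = 14888392324 / 273375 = 54461.43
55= 55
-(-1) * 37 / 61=37 / 61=0.61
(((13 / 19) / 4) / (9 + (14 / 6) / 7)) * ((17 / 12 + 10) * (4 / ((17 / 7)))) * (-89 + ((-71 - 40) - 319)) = -924339 / 5168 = -178.86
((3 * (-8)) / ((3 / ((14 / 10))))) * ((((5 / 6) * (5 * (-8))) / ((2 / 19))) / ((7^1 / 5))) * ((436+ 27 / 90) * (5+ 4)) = 9947640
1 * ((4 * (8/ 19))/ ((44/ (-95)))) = -40/ 11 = -3.64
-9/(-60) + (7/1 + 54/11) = 2653/220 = 12.06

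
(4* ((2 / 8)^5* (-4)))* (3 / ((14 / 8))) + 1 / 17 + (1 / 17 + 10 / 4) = 4933 / 1904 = 2.59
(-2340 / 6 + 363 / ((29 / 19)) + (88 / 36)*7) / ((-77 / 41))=1445291 / 20097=71.92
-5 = -5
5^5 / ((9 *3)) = 3125 / 27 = 115.74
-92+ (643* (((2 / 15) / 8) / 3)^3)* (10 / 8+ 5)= -85846397 / 933120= -92.00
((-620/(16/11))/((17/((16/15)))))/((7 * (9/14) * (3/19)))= -51832/1377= -37.64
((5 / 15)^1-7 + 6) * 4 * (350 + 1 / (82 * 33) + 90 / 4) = -4031944 / 4059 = -993.33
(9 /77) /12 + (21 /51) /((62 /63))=69495 /162316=0.43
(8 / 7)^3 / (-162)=-256 / 27783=-0.01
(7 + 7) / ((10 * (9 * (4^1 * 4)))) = 7 / 720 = 0.01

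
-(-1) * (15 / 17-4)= -53 / 17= -3.12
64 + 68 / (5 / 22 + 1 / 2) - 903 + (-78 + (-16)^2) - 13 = -1161 / 2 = -580.50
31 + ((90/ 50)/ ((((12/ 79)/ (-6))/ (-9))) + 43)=7139/ 10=713.90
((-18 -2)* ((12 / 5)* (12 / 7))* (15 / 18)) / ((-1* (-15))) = -32 / 7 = -4.57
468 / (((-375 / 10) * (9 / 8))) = -832 / 75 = -11.09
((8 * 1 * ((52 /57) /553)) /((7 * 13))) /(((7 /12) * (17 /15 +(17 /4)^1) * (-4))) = -0.00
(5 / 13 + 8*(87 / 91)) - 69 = -5548 / 91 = -60.97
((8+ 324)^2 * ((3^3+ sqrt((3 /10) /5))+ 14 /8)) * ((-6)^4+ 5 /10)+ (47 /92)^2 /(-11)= 71452708 * sqrt(6) /5+ 382520643221631 /93104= 4143535245.04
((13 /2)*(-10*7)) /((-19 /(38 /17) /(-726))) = -660660 /17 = -38862.35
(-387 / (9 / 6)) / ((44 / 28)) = -1806 / 11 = -164.18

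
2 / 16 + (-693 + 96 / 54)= -49759 / 72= -691.10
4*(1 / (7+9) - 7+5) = -31 / 4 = -7.75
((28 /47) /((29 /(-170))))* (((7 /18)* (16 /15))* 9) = -53312 /4089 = -13.04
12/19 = 0.63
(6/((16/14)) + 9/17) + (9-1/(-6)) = 3049/204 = 14.95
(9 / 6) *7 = 21 / 2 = 10.50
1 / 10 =0.10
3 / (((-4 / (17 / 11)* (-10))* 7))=51 / 3080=0.02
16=16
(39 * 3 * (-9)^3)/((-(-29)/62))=-5288166/29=-182350.55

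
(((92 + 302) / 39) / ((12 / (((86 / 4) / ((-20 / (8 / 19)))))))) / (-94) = 8471 / 2089620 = 0.00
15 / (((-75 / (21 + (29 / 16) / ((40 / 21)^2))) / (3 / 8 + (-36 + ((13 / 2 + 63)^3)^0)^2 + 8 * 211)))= -12827916423 / 1024000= -12527.26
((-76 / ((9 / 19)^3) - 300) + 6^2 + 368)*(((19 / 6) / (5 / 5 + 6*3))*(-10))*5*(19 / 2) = 105798650 / 2187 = 48376.15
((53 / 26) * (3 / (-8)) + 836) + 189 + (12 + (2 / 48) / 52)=1293223 / 1248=1036.24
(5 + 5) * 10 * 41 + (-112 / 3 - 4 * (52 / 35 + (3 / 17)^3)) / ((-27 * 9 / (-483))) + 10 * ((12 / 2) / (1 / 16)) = 29690904424 / 5969295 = 4973.94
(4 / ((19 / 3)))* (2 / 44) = 6 / 209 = 0.03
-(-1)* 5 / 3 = 5 / 3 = 1.67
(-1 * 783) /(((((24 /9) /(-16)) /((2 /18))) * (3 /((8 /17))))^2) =-8.56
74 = 74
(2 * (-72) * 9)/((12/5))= -540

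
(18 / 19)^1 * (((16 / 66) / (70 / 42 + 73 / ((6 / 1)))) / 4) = 72 / 17347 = 0.00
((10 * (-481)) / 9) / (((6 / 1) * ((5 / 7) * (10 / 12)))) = -6734 / 45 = -149.64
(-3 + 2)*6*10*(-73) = 4380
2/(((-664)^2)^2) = 1/97194641408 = 0.00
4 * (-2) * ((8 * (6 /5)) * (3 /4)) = -57.60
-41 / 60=-0.68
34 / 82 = 17 / 41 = 0.41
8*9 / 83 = 72 / 83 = 0.87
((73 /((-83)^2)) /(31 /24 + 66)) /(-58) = -876 /322646315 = -0.00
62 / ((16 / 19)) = 589 / 8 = 73.62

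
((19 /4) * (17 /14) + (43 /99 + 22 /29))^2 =1252458671689 /25848922176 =48.45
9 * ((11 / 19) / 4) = 99 / 76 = 1.30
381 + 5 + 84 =470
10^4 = 10000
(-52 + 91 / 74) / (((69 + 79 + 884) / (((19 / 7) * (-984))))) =2926703 / 22274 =131.40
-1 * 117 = -117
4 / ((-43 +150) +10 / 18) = 9 / 242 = 0.04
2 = 2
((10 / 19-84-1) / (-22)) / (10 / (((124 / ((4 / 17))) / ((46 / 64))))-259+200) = -2255560 / 34650319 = -0.07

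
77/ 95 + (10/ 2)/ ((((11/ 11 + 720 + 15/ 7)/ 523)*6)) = 4077619/ 2885340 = 1.41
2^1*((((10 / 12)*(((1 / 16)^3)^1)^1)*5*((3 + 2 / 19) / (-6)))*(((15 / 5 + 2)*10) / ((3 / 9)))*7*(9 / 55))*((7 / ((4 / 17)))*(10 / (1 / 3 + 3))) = -55290375 / 3424256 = -16.15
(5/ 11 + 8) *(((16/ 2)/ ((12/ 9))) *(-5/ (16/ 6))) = -4185/ 44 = -95.11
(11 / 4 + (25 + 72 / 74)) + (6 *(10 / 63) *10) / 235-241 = -212.24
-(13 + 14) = -27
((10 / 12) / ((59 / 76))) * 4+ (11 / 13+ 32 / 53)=5.74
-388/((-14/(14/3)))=388/3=129.33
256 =256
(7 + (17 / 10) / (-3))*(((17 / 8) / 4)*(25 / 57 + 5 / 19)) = 3281 / 1368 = 2.40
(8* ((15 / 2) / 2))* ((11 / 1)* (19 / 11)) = 570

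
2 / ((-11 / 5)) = -10 / 11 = -0.91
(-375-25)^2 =160000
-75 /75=-1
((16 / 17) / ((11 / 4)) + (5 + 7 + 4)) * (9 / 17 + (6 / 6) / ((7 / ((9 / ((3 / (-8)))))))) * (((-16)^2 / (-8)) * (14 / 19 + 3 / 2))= 84345600 / 24871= 3391.32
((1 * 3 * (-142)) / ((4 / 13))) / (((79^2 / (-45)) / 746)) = 46477665 / 6241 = 7447.15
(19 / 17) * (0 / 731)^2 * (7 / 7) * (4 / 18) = 0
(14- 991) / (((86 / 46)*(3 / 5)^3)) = -2808875 / 1161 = -2419.36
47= 47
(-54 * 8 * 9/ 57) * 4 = -5184/ 19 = -272.84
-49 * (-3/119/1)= 21/17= 1.24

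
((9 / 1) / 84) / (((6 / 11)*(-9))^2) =121 / 27216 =0.00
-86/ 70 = -43/ 35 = -1.23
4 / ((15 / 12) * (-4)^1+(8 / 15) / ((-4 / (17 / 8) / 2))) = -0.72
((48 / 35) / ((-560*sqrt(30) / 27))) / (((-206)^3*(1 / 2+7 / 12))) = 81*sqrt(30) / 348033549500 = 0.00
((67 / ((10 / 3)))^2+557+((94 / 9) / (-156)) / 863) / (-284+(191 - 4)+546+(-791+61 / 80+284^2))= 116440959452 / 9731354261265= 0.01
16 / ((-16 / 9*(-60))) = 3 / 20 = 0.15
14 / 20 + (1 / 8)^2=0.72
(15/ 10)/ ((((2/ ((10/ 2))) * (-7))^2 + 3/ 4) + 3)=0.13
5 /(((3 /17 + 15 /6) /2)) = 340 /91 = 3.74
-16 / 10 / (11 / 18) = -144 / 55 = -2.62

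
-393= -393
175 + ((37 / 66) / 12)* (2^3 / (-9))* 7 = 174.71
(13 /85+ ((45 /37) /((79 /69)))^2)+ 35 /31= 2.41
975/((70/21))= 585/2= 292.50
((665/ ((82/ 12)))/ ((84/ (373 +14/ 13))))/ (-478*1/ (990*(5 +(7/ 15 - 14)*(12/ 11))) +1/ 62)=69215978655/ 10473983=6608.37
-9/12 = -3/4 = -0.75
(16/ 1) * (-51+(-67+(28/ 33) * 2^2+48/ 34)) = -1016032/ 561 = -1811.11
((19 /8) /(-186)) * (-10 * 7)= 665 /744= 0.89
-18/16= -9/8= -1.12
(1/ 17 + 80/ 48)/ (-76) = -22/ 969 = -0.02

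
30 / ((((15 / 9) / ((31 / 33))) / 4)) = 744 / 11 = 67.64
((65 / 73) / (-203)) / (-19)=65 / 281561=0.00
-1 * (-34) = 34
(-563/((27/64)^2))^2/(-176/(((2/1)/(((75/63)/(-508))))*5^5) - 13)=-590946901164032000/767729057391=-769733.67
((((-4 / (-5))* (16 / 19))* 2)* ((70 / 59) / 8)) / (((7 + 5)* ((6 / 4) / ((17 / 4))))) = 476 / 10089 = 0.05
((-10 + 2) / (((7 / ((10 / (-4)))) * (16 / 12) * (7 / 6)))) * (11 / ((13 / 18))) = 17820 / 637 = 27.97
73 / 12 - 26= -239 / 12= -19.92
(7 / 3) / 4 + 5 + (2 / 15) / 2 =113 / 20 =5.65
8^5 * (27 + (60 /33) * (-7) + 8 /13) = 69763072 /143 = 487853.65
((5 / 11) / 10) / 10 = 1 / 220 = 0.00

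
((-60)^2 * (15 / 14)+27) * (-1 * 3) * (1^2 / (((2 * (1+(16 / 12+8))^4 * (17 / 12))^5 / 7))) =-2211545280205989792 / 953846484877475711724991325881391057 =-0.00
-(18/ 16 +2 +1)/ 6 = -11/ 16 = -0.69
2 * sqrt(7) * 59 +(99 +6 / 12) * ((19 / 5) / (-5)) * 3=-11343 / 50 +118 * sqrt(7)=85.34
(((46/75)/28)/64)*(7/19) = 23/182400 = 0.00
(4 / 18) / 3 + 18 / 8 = 251 / 108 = 2.32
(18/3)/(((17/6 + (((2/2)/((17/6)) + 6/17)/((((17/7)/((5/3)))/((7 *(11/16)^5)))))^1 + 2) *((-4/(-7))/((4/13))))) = 0.60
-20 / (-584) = 5 / 146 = 0.03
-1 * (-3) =3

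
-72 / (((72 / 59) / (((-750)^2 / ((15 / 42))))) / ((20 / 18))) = -103250000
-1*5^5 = -3125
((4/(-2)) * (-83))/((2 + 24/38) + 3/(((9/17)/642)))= 1577/34586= 0.05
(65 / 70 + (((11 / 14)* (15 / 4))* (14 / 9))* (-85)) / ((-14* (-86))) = -0.32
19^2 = 361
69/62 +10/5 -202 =-198.89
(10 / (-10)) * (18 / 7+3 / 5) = -111 / 35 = -3.17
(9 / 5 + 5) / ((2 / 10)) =34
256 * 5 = 1280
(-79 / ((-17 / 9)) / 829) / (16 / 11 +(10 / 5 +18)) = 7821 / 3325948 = 0.00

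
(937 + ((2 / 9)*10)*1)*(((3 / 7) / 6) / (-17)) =-8453 / 2142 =-3.95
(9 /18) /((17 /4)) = 2 /17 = 0.12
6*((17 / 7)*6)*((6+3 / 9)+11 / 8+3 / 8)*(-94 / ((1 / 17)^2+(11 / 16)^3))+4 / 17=-3119282553508 / 15420615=-202280.04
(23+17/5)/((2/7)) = 462/5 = 92.40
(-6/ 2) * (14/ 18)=-7/ 3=-2.33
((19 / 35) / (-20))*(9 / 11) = -171 / 7700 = -0.02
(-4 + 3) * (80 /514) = -40 /257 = -0.16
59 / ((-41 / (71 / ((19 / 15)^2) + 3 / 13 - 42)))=-687468 / 192413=-3.57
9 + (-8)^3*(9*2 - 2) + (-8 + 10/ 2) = -8186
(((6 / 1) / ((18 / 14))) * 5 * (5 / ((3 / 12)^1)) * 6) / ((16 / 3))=525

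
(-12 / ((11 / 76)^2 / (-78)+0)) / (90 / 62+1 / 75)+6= 483546306 / 15851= 30505.73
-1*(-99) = 99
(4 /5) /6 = 2 /15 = 0.13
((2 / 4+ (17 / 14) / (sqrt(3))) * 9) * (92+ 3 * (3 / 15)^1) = 4167 / 10+ 23613 * sqrt(3) / 70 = 1000.97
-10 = -10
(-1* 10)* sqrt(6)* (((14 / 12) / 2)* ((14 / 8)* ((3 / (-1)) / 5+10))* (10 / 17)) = -11515* sqrt(6) / 204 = -138.26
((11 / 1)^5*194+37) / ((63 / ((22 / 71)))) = 687366482 / 4473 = 153670.13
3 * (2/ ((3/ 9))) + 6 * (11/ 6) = 29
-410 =-410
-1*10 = -10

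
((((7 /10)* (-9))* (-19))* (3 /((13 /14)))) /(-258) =-1.50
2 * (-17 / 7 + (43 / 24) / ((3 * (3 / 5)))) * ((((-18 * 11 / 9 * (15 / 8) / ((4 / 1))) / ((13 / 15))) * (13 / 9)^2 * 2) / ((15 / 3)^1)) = 1549405 / 54432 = 28.46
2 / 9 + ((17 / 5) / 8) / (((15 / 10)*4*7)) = 1171 / 5040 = 0.23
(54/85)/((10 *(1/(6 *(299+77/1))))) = 60912/425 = 143.32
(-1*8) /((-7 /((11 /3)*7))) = 29.33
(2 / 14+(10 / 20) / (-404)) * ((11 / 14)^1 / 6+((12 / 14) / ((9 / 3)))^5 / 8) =7064553 / 380241568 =0.02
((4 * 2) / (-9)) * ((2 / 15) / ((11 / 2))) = -32 / 1485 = -0.02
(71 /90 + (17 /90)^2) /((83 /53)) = 353987 /672300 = 0.53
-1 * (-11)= 11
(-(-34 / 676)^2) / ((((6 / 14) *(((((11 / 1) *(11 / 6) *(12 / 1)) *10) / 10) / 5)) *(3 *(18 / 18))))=-0.00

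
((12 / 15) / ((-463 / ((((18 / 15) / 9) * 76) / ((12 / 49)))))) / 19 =-392 / 104175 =-0.00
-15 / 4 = -3.75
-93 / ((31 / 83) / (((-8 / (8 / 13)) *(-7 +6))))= -3237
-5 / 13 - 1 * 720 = -720.38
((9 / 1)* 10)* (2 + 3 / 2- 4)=-45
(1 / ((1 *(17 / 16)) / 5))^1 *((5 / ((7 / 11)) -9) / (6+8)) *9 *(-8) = 23040 / 833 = 27.66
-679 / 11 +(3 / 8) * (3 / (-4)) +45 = -5987 / 352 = -17.01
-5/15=-1/3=-0.33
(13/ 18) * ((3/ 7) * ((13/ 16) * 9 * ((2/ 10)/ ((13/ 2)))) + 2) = 7631/ 5040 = 1.51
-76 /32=-2.38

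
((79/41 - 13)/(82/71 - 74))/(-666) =-16117/70613316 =-0.00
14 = 14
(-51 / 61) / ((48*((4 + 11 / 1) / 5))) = -17 / 2928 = -0.01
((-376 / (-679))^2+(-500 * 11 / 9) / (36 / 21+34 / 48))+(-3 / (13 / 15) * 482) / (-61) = -9114512323162 / 40582211943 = -224.59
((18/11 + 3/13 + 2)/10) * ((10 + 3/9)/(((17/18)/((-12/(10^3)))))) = -154287/3038750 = -0.05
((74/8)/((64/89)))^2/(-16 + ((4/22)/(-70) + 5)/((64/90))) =-834976373/45277184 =-18.44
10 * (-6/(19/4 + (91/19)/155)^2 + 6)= 60661227220/1057276587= 57.37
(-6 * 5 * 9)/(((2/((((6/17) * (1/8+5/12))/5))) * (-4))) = 1.29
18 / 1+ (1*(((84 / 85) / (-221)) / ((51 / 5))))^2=73426485682 / 4079249161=18.00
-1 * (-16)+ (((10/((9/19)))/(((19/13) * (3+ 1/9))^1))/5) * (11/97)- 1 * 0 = 21871/1358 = 16.11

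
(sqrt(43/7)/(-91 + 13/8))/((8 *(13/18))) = -18 *sqrt(301)/65065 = -0.00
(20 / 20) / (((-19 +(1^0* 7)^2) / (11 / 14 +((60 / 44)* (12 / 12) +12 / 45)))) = 5581 / 69300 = 0.08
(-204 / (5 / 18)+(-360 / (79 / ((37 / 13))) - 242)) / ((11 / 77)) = -35562898 / 5135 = -6925.59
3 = 3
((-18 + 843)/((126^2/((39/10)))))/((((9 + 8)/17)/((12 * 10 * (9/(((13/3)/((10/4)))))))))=12375/98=126.28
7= 7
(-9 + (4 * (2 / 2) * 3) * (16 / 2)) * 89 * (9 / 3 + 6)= 69687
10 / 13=0.77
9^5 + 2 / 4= 118099 / 2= 59049.50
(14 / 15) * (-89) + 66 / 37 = -45112 / 555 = -81.28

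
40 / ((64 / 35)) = 175 / 8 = 21.88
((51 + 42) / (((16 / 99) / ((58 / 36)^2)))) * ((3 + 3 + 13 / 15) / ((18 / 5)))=29538443 / 10368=2849.00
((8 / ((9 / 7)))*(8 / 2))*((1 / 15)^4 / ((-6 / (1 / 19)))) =-112 / 25970625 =-0.00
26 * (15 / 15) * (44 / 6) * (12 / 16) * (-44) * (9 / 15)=-18876 / 5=-3775.20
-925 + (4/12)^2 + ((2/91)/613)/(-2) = -464337701/502047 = -924.89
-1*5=-5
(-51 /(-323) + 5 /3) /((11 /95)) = 520 /33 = 15.76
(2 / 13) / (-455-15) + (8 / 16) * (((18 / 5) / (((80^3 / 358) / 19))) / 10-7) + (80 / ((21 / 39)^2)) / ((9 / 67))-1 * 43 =6924023355465659 / 3448972800000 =2007.56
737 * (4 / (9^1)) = 2948 / 9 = 327.56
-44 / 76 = -11 / 19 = -0.58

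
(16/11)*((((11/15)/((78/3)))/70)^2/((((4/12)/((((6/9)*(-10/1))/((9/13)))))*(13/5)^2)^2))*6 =8800/340075827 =0.00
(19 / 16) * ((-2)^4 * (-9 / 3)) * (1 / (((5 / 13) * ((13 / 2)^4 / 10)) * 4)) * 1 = -456 / 2197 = -0.21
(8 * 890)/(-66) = -3560/33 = -107.88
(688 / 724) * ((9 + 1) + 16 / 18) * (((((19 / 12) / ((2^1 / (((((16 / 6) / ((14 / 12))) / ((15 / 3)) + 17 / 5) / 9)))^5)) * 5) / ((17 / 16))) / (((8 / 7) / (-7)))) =-36765 / 172312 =-0.21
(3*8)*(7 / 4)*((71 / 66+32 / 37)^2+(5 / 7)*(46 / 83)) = 14419742021 / 82493202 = 174.80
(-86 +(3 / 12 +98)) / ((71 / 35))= 1715 / 284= 6.04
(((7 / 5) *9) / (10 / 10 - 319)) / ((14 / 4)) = -3 / 265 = -0.01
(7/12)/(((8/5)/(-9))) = -105/32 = -3.28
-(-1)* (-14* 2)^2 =784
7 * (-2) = -14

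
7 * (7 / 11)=49 / 11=4.45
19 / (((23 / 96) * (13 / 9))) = 16416 / 299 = 54.90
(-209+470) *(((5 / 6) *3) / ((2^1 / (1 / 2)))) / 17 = 1305 / 136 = 9.60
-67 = -67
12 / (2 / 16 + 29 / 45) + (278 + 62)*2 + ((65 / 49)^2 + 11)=471110852 / 665077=708.36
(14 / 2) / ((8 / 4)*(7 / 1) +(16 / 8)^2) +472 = 8503 / 18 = 472.39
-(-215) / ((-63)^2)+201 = 797984 / 3969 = 201.05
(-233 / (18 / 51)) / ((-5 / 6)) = 3961 / 5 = 792.20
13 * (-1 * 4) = -52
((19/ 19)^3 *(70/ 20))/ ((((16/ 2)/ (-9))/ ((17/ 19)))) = -1071/ 304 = -3.52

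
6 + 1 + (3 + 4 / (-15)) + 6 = 15.73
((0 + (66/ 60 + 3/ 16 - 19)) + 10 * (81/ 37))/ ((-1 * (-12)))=12371/ 35520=0.35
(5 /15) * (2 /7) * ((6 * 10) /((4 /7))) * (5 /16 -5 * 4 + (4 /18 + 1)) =-13295 /72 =-184.65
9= 9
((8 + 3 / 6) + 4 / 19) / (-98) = -331 / 3724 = -0.09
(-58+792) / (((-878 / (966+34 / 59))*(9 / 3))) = -20929276 / 77703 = -269.35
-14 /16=-7 /8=-0.88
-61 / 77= -0.79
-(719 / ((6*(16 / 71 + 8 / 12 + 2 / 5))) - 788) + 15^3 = 11201331 / 2752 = 4070.25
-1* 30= -30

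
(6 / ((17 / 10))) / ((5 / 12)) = 144 / 17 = 8.47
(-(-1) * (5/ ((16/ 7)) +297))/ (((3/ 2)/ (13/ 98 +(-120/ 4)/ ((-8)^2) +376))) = 939913089/ 12544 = 74929.30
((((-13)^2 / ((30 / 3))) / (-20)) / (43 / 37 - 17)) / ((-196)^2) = 6253 / 4502355200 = 0.00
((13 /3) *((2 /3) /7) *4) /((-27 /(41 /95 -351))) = 3463616 /161595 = 21.43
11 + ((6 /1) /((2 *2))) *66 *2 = 209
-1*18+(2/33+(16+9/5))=-0.14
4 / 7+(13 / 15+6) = 781 / 105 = 7.44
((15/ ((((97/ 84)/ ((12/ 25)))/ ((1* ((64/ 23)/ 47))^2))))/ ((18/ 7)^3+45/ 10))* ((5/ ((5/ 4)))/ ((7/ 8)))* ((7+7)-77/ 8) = 3776446464/ 185781333463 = 0.02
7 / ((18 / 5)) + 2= 71 / 18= 3.94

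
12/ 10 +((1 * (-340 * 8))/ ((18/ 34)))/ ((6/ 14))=-11986.95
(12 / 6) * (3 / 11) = 6 / 11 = 0.55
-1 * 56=-56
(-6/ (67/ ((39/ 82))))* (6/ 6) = -117/ 2747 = -0.04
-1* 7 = -7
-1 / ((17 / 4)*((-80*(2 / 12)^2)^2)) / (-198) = 0.00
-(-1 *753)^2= -567009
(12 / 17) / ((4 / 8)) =1.41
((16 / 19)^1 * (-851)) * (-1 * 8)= 108928 / 19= 5733.05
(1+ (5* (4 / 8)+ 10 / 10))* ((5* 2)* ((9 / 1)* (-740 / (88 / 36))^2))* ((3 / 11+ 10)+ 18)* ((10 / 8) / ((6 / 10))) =2909796665625 / 1331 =2186173302.50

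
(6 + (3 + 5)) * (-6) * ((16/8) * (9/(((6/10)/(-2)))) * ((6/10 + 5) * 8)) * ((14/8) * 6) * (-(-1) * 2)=4741632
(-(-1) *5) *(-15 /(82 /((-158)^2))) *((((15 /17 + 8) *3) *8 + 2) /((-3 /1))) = 1141478900 /697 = 1637702.87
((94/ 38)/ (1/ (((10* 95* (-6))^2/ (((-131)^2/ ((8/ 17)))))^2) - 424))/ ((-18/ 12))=111412108800000000/ 28644764228489522831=0.00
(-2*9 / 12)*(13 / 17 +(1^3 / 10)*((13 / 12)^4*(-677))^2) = -6355897673249033 / 48731258880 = -130427.53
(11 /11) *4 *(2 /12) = 2 /3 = 0.67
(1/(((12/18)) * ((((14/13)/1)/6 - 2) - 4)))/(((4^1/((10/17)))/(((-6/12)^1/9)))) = 65/30872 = 0.00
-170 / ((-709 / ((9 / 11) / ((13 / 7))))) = 10710 / 101387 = 0.11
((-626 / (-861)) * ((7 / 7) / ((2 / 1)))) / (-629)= -313 / 541569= -0.00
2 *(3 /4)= 3 /2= 1.50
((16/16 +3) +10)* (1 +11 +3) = 210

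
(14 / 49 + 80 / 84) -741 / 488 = -0.28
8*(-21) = -168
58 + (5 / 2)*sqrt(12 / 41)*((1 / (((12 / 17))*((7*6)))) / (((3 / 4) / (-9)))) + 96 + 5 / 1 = 159 - 85*sqrt(123) / 1722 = 158.45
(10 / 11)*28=280 / 11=25.45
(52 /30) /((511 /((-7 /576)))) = -13 /315360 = -0.00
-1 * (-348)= 348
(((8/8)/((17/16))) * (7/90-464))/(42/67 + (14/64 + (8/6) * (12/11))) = -7877622016/41498955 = -189.83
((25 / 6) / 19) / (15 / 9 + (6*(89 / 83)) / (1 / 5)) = 83 / 12806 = 0.01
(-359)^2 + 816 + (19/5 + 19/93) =60310967/465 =129701.00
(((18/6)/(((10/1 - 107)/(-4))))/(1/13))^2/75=8112/235225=0.03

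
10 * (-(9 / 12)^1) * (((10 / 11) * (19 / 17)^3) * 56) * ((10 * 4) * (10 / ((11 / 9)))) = -103708080000 / 594473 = -174453.81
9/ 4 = 2.25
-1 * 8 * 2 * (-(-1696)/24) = -3392/3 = -1130.67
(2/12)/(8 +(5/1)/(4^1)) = 0.02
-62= -62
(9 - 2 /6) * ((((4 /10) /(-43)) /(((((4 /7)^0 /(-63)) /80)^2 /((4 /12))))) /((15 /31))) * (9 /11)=-545965056 /473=-1154260.16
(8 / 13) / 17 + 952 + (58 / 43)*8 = 9149744 / 9503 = 962.83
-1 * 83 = -83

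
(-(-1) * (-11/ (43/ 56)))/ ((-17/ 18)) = 15.17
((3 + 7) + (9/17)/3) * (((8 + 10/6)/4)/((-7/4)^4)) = 321088/122451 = 2.62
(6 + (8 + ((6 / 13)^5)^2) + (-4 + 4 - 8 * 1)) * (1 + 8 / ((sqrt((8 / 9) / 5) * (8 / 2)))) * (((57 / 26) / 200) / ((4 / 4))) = 0.38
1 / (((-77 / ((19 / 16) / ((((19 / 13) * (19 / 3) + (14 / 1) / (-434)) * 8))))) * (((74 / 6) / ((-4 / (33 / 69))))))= 1584999 / 11183760896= 0.00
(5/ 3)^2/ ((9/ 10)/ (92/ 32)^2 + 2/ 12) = 132250/ 13119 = 10.08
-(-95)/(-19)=-5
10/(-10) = -1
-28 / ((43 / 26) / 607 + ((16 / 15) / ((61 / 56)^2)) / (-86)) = 1060570285320 / 292736881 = 3622.95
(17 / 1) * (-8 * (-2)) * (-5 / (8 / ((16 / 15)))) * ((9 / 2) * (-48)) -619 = 38549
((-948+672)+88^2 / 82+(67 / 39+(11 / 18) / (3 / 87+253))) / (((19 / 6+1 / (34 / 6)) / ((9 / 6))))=-80.69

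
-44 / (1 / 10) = -440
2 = 2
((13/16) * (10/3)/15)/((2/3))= 13/48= 0.27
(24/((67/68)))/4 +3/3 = 475/67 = 7.09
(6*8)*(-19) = -912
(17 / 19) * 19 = 17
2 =2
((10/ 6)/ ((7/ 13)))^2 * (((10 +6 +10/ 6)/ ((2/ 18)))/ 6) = 223925/ 882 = 253.88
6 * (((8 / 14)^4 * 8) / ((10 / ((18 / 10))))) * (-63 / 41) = -497664 / 351575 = -1.42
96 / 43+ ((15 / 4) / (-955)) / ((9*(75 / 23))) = 16501411 / 7391700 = 2.23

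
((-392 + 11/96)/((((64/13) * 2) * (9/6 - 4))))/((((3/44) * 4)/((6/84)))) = 5379803/1290240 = 4.17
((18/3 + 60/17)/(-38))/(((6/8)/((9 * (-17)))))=972/19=51.16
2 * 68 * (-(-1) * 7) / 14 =68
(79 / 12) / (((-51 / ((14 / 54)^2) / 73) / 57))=-36.10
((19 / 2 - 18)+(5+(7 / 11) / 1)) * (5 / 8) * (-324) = 25515 / 44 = 579.89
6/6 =1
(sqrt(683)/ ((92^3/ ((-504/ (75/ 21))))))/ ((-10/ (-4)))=-441 * sqrt(683)/ 6083500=-0.00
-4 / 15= -0.27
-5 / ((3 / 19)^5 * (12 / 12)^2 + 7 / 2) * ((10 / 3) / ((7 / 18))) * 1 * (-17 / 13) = 25256209800 / 1577319289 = 16.01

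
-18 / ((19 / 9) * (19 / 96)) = -15552 / 361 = -43.08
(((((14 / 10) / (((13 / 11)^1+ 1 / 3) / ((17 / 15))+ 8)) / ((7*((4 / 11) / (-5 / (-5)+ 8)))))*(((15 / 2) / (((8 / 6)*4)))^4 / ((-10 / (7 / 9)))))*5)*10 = -6560544375 / 813694976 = -8.06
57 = 57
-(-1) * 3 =3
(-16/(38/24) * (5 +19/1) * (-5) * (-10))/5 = -46080/19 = -2425.26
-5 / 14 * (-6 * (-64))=-960 / 7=-137.14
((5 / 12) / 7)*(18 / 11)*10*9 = 675 / 77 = 8.77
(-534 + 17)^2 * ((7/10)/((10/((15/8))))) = 5613069/160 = 35081.68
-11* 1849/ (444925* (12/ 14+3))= -142373/ 12012975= -0.01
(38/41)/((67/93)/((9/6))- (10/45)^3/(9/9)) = 429381/217423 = 1.97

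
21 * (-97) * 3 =-6111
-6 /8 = -3 /4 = -0.75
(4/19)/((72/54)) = 3/19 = 0.16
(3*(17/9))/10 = 0.57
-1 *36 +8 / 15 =-532 / 15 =-35.47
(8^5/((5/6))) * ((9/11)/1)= 1769472/55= 32172.22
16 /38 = 8 /19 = 0.42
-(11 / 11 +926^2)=-857477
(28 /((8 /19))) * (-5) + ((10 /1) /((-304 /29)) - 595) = -141125 /152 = -928.45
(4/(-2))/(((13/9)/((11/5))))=-198/65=-3.05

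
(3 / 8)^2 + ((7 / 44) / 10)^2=13637 / 96800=0.14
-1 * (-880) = 880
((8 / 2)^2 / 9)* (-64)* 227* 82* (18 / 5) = -38121472 / 5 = -7624294.40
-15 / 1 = -15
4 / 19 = 0.21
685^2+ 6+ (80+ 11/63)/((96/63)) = 45051227/96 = 469283.61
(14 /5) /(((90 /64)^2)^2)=14680064 /20503125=0.72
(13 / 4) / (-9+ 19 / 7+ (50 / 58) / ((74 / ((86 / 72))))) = -135198 / 260903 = -0.52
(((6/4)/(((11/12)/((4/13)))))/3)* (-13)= -24/11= -2.18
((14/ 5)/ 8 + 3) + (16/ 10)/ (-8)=63/ 20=3.15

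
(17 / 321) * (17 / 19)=289 / 6099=0.05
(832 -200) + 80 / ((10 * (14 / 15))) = 4484 / 7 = 640.57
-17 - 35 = -52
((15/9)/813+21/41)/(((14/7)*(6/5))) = 0.21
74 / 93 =0.80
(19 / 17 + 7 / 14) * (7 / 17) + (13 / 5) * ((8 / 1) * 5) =60497 / 578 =104.67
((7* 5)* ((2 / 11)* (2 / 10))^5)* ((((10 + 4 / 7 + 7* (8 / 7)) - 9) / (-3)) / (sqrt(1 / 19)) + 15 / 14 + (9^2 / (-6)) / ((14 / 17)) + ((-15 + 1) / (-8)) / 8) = -3383 / 100656875 - 2144* sqrt(19) / 301970625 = -0.00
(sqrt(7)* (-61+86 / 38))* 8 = -8928* sqrt(7) / 19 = -1243.22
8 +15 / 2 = 31 / 2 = 15.50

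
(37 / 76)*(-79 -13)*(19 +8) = -22977 / 19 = -1209.32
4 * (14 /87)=56 /87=0.64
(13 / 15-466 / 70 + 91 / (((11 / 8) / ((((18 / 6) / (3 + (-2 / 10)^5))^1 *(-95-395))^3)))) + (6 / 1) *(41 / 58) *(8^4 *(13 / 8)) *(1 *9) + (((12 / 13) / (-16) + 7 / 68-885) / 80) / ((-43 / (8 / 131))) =-1555285619930565229960573651927 / 199690961318203825470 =-7788462781.01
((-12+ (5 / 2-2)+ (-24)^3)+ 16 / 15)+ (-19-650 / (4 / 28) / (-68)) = -3515563 / 255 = -13786.52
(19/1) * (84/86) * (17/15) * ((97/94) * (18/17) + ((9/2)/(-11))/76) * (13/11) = 26434863/978164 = 27.02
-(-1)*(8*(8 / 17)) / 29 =64 / 493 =0.13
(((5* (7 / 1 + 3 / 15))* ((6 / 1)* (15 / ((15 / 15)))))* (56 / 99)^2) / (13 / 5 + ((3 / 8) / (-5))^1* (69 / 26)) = 130457600 / 302137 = 431.78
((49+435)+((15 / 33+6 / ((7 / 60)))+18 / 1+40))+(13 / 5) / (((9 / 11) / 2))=2079827 / 3465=600.24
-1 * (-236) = 236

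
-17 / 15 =-1.13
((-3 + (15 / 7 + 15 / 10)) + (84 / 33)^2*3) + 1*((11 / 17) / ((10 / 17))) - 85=-270274 / 4235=-63.82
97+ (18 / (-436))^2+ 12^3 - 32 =1793.00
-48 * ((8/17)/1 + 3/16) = -537/17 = -31.59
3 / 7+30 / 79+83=46346 / 553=83.81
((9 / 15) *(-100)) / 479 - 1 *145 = -69515 / 479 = -145.13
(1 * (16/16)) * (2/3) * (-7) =-14/3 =-4.67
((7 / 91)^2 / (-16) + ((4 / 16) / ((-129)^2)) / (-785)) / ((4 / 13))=-13063861 / 10868569920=-0.00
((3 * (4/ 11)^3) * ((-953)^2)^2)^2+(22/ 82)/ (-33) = 3084968784532599329579995113431/ 217902003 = 14157597186165376045579.51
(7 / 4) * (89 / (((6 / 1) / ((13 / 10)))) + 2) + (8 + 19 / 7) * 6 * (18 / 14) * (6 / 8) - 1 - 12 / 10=1141139 / 11760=97.04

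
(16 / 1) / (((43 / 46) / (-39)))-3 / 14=-401985 / 602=-667.75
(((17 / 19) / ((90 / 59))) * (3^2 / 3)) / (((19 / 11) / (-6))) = -6.11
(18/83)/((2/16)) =144/83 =1.73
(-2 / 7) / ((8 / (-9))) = 9 / 28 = 0.32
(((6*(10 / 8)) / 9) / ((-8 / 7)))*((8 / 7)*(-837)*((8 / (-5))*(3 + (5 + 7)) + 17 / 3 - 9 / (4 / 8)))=-50685 / 2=-25342.50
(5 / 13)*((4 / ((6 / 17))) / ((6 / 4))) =340 / 117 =2.91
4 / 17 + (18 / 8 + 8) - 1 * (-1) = 11.49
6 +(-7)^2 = 55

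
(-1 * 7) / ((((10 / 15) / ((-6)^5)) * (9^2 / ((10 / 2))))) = 5040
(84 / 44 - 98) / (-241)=1057 / 2651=0.40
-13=-13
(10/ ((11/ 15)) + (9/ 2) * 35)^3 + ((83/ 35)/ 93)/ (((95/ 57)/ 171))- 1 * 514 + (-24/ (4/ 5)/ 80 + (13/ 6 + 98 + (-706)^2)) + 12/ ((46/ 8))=2745332689090652/ 498226575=5510209.26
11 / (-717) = -11 / 717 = -0.02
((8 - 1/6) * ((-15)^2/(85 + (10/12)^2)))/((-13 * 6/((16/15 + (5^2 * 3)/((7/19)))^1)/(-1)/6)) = 18178002/56147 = 323.76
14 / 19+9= 185 / 19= 9.74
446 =446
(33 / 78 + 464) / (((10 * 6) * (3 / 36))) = 2415 / 26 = 92.88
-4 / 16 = -1 / 4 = -0.25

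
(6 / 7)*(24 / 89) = 144 / 623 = 0.23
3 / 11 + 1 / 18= 65 / 198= 0.33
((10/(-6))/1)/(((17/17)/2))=-10/3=-3.33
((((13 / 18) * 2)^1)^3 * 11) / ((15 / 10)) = 48334 / 2187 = 22.10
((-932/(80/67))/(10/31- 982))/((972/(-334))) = -80818147/295799040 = -0.27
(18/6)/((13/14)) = 42/13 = 3.23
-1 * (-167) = 167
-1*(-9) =9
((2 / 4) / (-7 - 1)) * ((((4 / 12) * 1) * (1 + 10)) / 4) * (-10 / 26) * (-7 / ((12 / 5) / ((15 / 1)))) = -9625 / 9984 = -0.96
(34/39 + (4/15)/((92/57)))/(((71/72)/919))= 966.44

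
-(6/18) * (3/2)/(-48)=1/96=0.01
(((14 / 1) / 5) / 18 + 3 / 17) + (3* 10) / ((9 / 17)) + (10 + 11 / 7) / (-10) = 598063 / 10710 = 55.84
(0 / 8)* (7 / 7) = 0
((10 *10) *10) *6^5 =7776000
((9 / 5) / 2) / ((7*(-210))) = -3 / 4900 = -0.00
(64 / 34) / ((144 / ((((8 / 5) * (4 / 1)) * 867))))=1088 / 15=72.53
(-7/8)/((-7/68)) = 17/2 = 8.50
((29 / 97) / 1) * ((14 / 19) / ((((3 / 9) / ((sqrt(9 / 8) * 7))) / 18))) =115101 * sqrt(2) / 1843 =88.32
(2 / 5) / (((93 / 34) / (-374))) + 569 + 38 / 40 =958379 / 1860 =515.26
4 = 4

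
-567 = -567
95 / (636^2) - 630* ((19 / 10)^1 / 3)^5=-3042959782 / 47401875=-64.19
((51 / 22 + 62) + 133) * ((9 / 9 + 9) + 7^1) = 73797 / 22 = 3354.41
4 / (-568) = -1 / 142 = -0.01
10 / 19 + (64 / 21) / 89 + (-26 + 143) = 117.56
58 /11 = 5.27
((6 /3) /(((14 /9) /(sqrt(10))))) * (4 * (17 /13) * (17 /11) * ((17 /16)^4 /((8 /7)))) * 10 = 1086190605 * sqrt(10) /9371648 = 366.51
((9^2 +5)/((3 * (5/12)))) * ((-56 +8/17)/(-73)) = 324736/6205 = 52.33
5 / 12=0.42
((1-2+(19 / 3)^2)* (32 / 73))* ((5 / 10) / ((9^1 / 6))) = 11264 / 1971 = 5.71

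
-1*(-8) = 8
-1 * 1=-1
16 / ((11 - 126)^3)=-16 / 1520875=-0.00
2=2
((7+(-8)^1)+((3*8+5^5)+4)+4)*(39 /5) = 123084 /5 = 24616.80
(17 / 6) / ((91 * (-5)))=-17 / 2730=-0.01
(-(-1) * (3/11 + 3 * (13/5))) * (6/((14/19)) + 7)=122.24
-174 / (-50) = 87 / 25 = 3.48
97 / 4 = 24.25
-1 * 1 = -1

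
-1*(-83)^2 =-6889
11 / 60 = 0.18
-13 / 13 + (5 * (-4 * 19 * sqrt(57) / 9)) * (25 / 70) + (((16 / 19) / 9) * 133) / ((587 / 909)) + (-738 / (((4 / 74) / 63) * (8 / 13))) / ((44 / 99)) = -59073143181 / 18784-950 * sqrt(57) / 63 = -3144978.79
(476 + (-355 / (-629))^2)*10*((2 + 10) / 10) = 2261413692 / 395641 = 5715.82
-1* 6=-6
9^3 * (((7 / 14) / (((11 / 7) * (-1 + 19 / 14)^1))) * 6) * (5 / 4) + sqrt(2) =sqrt(2) + 107163 / 22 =4872.46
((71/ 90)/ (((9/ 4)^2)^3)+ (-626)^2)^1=9371653944628/ 23914845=391876.01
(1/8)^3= 1/512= 0.00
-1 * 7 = -7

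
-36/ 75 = -12/ 25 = -0.48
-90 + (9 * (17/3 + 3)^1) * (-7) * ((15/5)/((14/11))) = -1377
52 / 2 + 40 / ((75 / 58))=854 / 15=56.93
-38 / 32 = -19 / 16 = -1.19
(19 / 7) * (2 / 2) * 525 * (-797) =-1135725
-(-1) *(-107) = -107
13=13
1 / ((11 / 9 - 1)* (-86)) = -9 / 172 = -0.05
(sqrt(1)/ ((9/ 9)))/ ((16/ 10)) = 5/ 8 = 0.62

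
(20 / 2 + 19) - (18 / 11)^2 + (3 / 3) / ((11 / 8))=3273 / 121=27.05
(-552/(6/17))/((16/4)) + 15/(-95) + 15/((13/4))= -95476/247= -386.54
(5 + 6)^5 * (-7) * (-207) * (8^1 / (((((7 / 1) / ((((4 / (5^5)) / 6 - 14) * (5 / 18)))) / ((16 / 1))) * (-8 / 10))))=7778644766464 / 375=20743052710.57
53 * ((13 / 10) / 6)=689 / 60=11.48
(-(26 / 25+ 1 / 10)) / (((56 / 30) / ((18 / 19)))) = -81 / 140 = -0.58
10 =10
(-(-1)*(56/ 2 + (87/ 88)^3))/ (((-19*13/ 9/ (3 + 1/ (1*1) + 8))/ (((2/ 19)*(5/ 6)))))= -1.11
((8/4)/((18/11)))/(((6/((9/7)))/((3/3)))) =11/42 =0.26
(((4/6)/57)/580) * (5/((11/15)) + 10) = 37/109098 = 0.00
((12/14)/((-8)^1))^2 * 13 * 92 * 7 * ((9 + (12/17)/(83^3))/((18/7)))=26157543477/77763032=336.38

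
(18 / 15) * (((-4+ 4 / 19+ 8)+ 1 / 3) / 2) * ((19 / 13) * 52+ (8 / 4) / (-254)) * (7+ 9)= 39993744 / 12065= 3314.86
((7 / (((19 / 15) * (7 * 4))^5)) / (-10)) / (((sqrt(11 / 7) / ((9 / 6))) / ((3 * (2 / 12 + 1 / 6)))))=-455625 * sqrt(77) / 267863042822144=-0.00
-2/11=-0.18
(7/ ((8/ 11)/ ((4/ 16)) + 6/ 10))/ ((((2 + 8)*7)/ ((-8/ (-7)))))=44/ 1351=0.03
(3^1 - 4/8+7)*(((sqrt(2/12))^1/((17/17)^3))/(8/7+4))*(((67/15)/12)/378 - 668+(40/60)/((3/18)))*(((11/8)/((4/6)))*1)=-1032.77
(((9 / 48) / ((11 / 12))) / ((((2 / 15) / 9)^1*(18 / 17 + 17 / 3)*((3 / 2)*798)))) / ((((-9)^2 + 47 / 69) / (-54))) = -12826755 / 11312782096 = -0.00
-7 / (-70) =1 / 10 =0.10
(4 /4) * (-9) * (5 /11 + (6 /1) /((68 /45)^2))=-705465 /25432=-27.74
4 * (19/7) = 76/7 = 10.86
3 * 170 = 510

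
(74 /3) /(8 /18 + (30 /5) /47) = 43.12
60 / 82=30 / 41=0.73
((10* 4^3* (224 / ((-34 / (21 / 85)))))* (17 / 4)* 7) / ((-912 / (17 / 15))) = 10976 / 285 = 38.51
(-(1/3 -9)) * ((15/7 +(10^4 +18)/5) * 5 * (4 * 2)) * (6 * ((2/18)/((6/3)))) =14601808/63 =231774.73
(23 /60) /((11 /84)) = 161 /55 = 2.93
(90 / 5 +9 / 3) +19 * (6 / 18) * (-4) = -13 / 3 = -4.33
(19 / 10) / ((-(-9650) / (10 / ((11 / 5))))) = 19 / 21230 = 0.00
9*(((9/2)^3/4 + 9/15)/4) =33669/640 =52.61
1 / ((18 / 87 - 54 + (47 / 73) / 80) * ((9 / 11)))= -1862960 / 81981333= -0.02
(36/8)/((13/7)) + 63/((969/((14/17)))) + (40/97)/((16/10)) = 37866119/13848302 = 2.73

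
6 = 6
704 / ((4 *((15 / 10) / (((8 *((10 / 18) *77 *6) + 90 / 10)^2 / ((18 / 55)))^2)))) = 390057394302528218200 / 19683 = 19816968668522492.41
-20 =-20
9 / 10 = 0.90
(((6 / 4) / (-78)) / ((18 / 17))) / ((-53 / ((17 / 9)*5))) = 1445 / 446472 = 0.00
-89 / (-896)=89 / 896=0.10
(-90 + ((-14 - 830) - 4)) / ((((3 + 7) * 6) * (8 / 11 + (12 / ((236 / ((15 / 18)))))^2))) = -35916958 / 1675005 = -21.44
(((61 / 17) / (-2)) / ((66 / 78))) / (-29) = 793 / 10846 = 0.07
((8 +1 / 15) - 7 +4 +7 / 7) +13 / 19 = 1924 / 285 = 6.75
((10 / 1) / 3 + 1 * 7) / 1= 31 / 3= 10.33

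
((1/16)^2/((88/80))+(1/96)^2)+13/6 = 2.17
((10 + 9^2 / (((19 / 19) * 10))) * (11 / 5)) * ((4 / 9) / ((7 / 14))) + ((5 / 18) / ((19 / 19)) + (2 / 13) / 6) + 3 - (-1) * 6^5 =15238663 / 1950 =7814.70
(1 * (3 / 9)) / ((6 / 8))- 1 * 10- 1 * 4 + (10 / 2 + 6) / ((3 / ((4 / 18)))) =-344 / 27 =-12.74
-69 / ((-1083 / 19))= 23 / 19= 1.21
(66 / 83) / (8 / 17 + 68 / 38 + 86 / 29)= 103037 / 677114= 0.15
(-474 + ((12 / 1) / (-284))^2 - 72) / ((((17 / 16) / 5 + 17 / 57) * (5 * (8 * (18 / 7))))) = -122022047 / 11740489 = -10.39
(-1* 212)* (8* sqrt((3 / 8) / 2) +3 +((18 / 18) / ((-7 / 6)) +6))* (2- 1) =-12084 / 7- 424* sqrt(3) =-2460.68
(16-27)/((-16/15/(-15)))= -2475/16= -154.69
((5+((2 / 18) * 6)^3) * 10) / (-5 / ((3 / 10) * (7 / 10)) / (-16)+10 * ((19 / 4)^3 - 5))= 64064 / 1237671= 0.05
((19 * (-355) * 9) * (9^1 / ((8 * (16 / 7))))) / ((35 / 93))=-10162017 / 128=-79390.76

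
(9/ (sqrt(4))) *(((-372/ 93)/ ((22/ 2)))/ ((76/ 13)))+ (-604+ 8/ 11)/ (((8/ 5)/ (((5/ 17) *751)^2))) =-1111117236969/ 60401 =-18395676.18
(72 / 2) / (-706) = -18 / 353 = -0.05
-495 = -495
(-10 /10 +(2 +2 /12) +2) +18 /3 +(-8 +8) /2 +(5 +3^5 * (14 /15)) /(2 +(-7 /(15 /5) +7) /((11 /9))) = 47047 /960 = 49.01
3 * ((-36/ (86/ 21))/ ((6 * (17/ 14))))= -3.62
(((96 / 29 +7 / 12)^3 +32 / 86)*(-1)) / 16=-107650303697 / 28995204096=-3.71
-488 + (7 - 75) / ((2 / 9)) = -794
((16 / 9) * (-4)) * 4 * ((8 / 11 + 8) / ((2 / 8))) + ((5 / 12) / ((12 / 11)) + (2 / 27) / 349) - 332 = -2196759557 / 1658448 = -1324.59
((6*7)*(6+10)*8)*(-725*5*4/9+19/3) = -25881856/3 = -8627285.33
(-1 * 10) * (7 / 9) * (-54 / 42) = 10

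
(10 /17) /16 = 5 /136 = 0.04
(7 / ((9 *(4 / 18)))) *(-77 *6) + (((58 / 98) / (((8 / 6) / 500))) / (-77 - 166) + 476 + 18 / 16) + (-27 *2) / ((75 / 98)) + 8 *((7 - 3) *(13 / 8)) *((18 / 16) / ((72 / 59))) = -1847031031 / 1587600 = -1163.41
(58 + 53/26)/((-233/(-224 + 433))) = -326249/6058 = -53.85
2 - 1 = 1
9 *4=36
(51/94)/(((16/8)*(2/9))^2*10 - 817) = -4131/6205598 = -0.00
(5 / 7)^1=5 / 7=0.71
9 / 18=1 / 2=0.50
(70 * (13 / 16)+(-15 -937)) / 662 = -7161 / 5296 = -1.35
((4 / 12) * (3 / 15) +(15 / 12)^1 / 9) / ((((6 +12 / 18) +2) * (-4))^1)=-37 / 6240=-0.01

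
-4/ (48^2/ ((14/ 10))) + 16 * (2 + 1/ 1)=138233/ 2880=48.00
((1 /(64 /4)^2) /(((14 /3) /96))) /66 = 3 /2464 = 0.00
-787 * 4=-3148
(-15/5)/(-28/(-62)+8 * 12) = -93/2990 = -0.03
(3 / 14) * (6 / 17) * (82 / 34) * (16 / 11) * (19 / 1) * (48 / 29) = 5384448 / 645337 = 8.34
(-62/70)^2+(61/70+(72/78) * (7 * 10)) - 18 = 1537441/31850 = 48.27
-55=-55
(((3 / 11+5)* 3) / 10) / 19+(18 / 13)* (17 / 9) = 36661 / 13585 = 2.70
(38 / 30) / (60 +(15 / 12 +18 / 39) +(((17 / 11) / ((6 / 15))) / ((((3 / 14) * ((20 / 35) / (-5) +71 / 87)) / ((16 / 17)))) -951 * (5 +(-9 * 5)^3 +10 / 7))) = 162574412 / 11121867059691915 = 0.00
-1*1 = -1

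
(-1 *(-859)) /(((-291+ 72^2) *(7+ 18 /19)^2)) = 310099 /111565293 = 0.00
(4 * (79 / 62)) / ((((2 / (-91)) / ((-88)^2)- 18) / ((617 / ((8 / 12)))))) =-51524080608 / 196612447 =-262.06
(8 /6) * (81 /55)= 108 /55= 1.96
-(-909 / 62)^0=-1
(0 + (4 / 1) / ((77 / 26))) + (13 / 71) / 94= 695097 / 513898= 1.35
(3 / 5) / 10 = 3 / 50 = 0.06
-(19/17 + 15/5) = -70/17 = -4.12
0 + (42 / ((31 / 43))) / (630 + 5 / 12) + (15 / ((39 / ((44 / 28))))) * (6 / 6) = 14870477 / 21340865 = 0.70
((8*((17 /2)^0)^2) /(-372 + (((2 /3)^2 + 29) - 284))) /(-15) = 24 /28195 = 0.00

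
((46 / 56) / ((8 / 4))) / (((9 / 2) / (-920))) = -5290 / 63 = -83.97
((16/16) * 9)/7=9/7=1.29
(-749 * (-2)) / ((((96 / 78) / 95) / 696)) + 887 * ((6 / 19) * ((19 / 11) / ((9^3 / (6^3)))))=80476448.35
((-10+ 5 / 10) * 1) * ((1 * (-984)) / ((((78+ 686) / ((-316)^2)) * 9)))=77787824 / 573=135755.36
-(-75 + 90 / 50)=366 / 5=73.20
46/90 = 23/45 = 0.51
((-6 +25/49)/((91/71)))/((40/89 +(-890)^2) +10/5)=-1699811/314346649162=-0.00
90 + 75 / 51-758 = -11331 / 17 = -666.53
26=26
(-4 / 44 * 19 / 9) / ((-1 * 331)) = 19 / 32769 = 0.00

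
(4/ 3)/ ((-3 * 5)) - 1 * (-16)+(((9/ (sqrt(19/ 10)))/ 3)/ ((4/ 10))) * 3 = 716/ 45+45 * sqrt(190)/ 38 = 32.23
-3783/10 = -378.30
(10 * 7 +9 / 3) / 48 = 73 / 48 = 1.52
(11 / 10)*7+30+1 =387 / 10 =38.70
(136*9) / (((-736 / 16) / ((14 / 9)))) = -952 / 23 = -41.39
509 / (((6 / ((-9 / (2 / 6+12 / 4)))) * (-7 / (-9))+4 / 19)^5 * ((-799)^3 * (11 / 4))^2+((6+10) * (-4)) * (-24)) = -4394514294582634791 / 136870626683794146357127954257300992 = -0.00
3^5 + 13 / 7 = 1714 / 7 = 244.86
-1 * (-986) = 986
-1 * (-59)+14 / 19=1135 / 19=59.74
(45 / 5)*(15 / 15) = 9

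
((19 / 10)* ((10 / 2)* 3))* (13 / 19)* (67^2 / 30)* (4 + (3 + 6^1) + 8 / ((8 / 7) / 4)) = 2392637 / 20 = 119631.85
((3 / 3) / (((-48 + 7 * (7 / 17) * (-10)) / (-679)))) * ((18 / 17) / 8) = 6111 / 5224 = 1.17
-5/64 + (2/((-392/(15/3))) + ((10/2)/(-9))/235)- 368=-488302915/1326528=-368.11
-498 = -498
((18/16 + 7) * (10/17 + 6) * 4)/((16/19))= 8645/34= 254.26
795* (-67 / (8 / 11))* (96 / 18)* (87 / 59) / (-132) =514895 / 118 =4363.52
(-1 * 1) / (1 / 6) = -6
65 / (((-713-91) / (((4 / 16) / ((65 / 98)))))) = -49 / 1608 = -0.03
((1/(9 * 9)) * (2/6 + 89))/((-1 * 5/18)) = -536/135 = -3.97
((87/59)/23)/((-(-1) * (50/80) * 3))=232/6785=0.03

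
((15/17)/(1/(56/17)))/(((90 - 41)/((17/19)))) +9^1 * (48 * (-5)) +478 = -3802882/2261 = -1681.95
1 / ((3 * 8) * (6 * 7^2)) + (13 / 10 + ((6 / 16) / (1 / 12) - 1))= 169349 / 35280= 4.80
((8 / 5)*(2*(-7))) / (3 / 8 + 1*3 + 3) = -896 / 255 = -3.51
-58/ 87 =-2/ 3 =-0.67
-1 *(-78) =78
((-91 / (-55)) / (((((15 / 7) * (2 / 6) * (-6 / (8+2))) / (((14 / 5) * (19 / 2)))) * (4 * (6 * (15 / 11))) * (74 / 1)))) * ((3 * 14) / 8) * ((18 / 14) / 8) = -84721 / 2368000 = -0.04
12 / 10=6 / 5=1.20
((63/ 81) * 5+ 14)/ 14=23/ 18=1.28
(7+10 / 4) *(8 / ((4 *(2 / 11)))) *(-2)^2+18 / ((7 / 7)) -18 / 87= 12638 / 29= 435.79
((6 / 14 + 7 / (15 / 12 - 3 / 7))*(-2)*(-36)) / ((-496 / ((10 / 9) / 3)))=-7205 / 14973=-0.48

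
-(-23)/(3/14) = 322/3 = 107.33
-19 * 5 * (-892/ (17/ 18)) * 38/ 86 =28981080/ 731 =39645.80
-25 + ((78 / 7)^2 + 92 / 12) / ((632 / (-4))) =-600029 / 23226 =-25.83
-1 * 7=-7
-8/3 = -2.67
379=379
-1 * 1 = -1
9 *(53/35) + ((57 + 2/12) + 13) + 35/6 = 3137/35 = 89.63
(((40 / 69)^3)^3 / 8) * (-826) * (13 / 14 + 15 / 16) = -50507776000000000 / 35452087835576229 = -1.42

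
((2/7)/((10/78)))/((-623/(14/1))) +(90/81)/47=-34838/1317645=-0.03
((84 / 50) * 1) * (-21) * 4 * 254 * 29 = -25987248 / 25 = -1039489.92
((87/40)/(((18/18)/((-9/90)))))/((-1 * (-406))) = -3/5600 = -0.00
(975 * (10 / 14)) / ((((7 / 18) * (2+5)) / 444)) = 38961000 / 343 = 113588.92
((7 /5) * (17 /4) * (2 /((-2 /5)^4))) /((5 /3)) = 8925 /32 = 278.91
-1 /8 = -0.12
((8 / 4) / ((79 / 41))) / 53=82 / 4187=0.02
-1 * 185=-185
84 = 84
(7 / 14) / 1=1 / 2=0.50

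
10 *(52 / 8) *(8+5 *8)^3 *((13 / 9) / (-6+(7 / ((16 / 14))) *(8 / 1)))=10383360 / 43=241473.49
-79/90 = -0.88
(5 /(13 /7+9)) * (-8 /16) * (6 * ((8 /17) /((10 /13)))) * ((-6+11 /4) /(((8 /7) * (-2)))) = -24843 /20672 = -1.20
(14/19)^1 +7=147/19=7.74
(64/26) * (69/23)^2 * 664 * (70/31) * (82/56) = 19601280/403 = 48638.41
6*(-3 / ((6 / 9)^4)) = -91.12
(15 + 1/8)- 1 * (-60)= 601/8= 75.12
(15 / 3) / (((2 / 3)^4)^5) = 17433922005 / 1048576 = 16626.28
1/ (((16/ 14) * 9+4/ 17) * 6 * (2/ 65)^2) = 502775/ 30048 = 16.73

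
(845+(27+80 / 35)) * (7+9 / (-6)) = 33660 / 7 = 4808.57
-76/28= -19/7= -2.71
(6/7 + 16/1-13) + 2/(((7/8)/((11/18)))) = 331/63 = 5.25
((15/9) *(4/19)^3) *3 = 0.05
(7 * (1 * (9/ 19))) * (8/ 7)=72/ 19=3.79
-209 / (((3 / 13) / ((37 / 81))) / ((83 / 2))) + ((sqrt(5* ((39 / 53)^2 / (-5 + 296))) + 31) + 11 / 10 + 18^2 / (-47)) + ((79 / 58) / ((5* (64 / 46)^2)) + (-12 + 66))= -57959343541853 / 3391580160 + 13* sqrt(1455) / 5141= -17089.09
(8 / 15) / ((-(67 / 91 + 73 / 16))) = -11648 / 115725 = -0.10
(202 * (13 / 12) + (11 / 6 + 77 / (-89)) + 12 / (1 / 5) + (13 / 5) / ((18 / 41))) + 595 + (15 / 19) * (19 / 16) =56496851 / 64080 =881.66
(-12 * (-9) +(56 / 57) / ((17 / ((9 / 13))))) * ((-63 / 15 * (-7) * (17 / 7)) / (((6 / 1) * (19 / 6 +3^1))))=1905372 / 9139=208.49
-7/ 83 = -0.08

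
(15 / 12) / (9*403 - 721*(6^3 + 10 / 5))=-5 / 614204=-0.00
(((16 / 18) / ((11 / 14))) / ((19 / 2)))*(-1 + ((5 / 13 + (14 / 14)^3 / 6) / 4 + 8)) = 62356 / 73359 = 0.85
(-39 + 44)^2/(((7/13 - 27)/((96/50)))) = -78/43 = -1.81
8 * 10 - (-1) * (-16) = 64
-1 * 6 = -6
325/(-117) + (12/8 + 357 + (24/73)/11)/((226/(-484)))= -57210326/74241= -770.60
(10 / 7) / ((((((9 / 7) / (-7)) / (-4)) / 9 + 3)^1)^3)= 10756480 / 204336469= 0.05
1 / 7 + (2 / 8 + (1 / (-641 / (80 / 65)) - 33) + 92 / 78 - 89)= -84297331 / 699972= -120.43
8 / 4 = 2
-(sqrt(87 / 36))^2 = -2.42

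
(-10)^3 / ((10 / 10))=-1000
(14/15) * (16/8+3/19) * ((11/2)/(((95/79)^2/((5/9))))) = 19702837/4629825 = 4.26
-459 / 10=-45.90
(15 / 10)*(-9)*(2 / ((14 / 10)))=-135 / 7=-19.29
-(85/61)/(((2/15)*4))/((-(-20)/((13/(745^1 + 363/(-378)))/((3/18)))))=-626535/45749512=-0.01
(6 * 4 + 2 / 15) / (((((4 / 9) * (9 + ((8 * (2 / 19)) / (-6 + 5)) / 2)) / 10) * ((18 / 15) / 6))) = 51585 / 163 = 316.47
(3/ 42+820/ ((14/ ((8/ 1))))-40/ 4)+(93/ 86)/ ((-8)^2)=17671243/ 38528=458.66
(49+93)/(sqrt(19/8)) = 284*sqrt(38)/19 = 92.14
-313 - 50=-363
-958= -958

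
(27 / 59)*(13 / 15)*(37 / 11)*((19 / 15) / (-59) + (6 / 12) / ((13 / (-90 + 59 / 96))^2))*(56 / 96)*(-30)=-5620862576749 / 10194595840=-551.36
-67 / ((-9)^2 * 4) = -67 / 324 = -0.21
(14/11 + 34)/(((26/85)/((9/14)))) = 74205/1001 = 74.13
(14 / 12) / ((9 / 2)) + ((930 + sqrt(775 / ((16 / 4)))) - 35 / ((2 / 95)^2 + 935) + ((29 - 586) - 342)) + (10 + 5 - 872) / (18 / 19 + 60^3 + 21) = 5 * sqrt(31) / 2 + 3243656626544192 / 103903878660129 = 45.14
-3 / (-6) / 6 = 1 / 12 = 0.08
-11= -11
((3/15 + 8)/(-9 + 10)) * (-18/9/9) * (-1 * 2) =3.64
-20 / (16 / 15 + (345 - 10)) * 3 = -900 / 5041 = -0.18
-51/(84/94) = -799/14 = -57.07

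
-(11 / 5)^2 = -121 / 25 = -4.84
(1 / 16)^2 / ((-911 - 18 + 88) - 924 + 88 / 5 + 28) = -5 / 2200832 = -0.00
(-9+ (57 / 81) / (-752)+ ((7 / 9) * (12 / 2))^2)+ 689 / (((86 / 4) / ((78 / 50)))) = 1370055143 / 21826800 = 62.77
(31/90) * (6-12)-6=-121/15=-8.07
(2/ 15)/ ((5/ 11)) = 22/ 75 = 0.29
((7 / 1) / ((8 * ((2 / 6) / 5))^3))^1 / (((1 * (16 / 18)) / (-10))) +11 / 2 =-1051861 / 2048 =-513.60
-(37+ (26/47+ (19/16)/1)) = -29133/752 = -38.74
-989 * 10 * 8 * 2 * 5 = -791200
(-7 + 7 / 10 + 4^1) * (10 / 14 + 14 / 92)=-279 / 140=-1.99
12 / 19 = 0.63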